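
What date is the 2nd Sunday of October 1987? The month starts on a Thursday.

October 1987 begins on a Thursday, so the first Sunday is October 4 (3 days later).
The 2nd Sunday is 1 weeks later: 4 + 7 = 11.

11 October 1987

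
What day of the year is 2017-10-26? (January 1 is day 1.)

Days in months before October: 31 + 28 + 31 + 30 + 31 + 30 + 31 + 31 + 30 = 273.
Plus 26 days into October → day 299.

299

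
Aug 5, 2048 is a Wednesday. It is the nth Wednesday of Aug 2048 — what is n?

1st

Day 5 falls in week ⌈5/7⌉ of the month.
Days 1–7 hold the 1st Wednesday, 8–14 the 2nd, 15–21 the 3rd, 22–28 the 4th, 29–31 the 5th.
5 is in the range for the 1st.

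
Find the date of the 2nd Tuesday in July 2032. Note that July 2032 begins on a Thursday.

2032-07-13

July 2032 begins on a Thursday, so the first Tuesday is July 6 (5 days later).
The 2nd Tuesday is 1 weeks later: 6 + 7 = 13.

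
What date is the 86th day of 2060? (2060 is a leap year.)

March 26, 2060

January has 31 days (86 − 31 = 55 remain).
February has 29 days (55 − 29 = 26 remain).
26 into March → March 26.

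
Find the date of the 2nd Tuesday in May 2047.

2047-05-14

May 2047 begins on a Wednesday, so the first Tuesday is May 7 (6 days later).
The 2nd Tuesday is 1 weeks later: 7 + 7 = 14.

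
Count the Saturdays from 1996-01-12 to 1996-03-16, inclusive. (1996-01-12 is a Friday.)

10

1996-01-12 is a Friday; the first Saturday on or after it is 1996-01-13 (1 day later).
From 1996-01-13 to 1996-03-16: 18 + 29 + 16 = 63 days (rest of January, February, March).
63 ÷ 7 = 9 full weeks with remainder 0, so 9 more Saturdays after the first → 10.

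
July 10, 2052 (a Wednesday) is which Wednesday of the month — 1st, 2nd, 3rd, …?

Day 10 falls in week ⌈10/7⌉ of the month.
Days 1–7 hold the 1st Wednesday, 8–14 the 2nd, 15–21 the 3rd, 22–28 the 4th, 29–31 the 5th.
10 is in the range for the 2nd.

2nd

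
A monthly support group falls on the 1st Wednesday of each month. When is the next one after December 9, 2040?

January 2, 2041

December 2040 starts on a Saturday, so its 1st Wednesday is December 5, 2040 (4 days in).
That is not after December 9, 2040, so look at January 2041.
January 2041 starts on a Tuesday, so its 1st Wednesday is January 2, 2041 (1 day in).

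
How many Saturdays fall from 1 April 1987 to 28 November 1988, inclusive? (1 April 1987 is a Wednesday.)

87

1 April 1987 is a Wednesday; the first Saturday on or after it is 4 April 1987 (3 days later).
From 4 April 1987 to 28 November 1988: 271 + 333 = 604 days (rest of 1987, to 28 November 1988 in 1988).
604 ÷ 7 = 86 full weeks with remainder 2, so 86 more Saturdays after the first → 87.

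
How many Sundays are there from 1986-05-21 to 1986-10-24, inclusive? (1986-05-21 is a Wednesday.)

1986-05-21 is a Wednesday; the first Sunday on or after it is 1986-05-25 (4 days later).
From 1986-05-25 to 1986-10-24: 6 + 30 + 31 + 31 + 30 + 24 = 152 days (rest of May, June, July, August, September, October).
152 ÷ 7 = 21 full weeks with remainder 5, so 21 more Sundays after the first → 22.

22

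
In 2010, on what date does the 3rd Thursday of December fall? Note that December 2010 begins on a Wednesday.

2010-12-16

December 2010 begins on a Wednesday, so the first Thursday is December 2 (1 day later).
The 3rd Thursday is 2 weeks later: 2 + 14 = 16.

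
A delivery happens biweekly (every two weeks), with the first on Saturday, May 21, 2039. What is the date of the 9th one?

The 9th occurrence is 8 intervals after the first: 8 × 14 = 112 days after May 21, 2039.
May has 31 days — 10 days to the end of May leaves 102.
June has 30 days (72 left).
July has 31 days (41 left).
August has 31 days (10 left).
10 days into September → September 10, 2039.

September 10, 2039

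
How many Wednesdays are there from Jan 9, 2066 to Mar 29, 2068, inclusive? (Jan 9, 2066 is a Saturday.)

116

Jan 9, 2066 is a Saturday; the first Wednesday on or after it is Jan 13, 2066 (4 days later).
From Jan 13, 2066 to Mar 29, 2068: 352 + 365 + 89 = 806 days (rest of 2066, 2067, to Mar 29, 2068 in 2068).
806 ÷ 7 = 115 full weeks with remainder 1, so 115 more Wednesdays after the first → 116.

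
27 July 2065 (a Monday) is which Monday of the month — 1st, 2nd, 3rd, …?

Day 27 falls in week ⌈27/7⌉ of the month.
Days 1–7 hold the 1st Monday, 8–14 the 2nd, 15–21 the 3rd, 22–28 the 4th, 29–31 the 5th.
27 is in the range for the 4th.

4th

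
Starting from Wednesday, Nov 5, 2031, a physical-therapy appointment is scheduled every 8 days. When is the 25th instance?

May 15, 2032

The 25th occurrence is 24 intervals after the first: 24 × 8 = 192 days after Nov 5, 2031.
Nov has 30 days — 25 days to the end of Nov leaves 167.
Dec has 31 days (136 left).
Jan has 31 days (105 left).
Feb has 29 days (76 left).
Mar has 31 days (45 left).
Apr has 30 days (15 left).
15 days into May → May 15, 2032.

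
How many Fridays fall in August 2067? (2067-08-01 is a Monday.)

2067-08-01 is a Monday; the first Friday on or after it is 2067-08-05 (4 days later).
From 2067-08-05 to 2067-08-31 is 31 − 5 = 26 days.
26 ÷ 7 = 3 full weeks with remainder 5, so 3 more Fridays after the first → 4.

4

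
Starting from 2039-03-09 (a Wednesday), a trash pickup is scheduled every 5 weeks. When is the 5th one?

2039-07-27

The 5th occurrence is 4 intervals after the first: 4 × 35 = 140 days after 2039-03-09.
March has 31 days — 22 days to the end of March leaves 118.
April has 30 days (88 left).
May has 31 days (57 left).
June has 30 days (27 left).
27 days into July → 2039-07-27.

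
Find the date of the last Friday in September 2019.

The first Friday of September 2019 is September 6.
September 2019 has 30 days. Adding weeks: 6, 13, 20, 27 — the last one ≤ 30 is the 27th.

September 27, 2019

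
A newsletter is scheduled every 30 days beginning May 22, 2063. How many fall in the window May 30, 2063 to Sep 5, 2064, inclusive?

Occurrences land 30·i days after May 22, 2063 for i = 0, 1, 2, …
May 30, 2063 is 8 days after the start; 8 ÷ 30 = 0 remainder 8; since the remainder is 8, round up to i = 1. First occurrence in the window: #2 on Jun 21, 2063 (1×30 = 30 days in).
Sep 5, 2064 is 472 days after the start; 472 ÷ 30 = 15 remainder 22. Last occurrence in the window: #16 on Aug 14, 2064.
Occurrences #2 through #16: 15 in total.

15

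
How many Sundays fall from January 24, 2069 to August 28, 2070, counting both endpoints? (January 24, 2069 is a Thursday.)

January 24, 2069 is a Thursday; the first Sunday on or after it is January 27, 2069 (3 days later).
From January 27, 2069 to August 28, 2070: 338 + 240 = 578 days (rest of 2069, to August 28, 2070 in 2070).
578 ÷ 7 = 82 full weeks with remainder 4, so 82 more Sundays after the first → 83.

83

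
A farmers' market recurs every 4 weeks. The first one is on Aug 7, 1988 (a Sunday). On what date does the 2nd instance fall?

Sep 4, 1988

The 2nd occurrence is 1 interval after the first: 1 × 28 = 28 days after Aug 7, 1988.
Aug has 31 days — 24 days to the end of Aug leaves 4.
4 days into Sep → Sep 4, 1988.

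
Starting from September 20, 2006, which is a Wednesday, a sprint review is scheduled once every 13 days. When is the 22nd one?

The 22nd occurrence is 21 intervals after the first: 21 × 13 = 273 days after September 20, 2006.
September has 30 days — 10 days to the end of September leaves 263.
October has 31 days (232 left).
November has 30 days (202 left).
December has 31 days (171 left).
January has 31 days (140 left).
February has 28 days (112 left).
March has 31 days (81 left).
April has 30 days (51 left).
May has 31 days (20 left).
20 days into June → June 20, 2007.

June 20, 2007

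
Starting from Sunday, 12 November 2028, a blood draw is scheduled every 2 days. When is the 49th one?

The 49th occurrence is 48 intervals after the first: 48 × 2 = 96 days after 12 November 2028.
November has 30 days — 18 days to the end of November leaves 78.
December has 31 days (47 left).
January has 31 days (16 left).
16 days into February → 16 February 2029.

16 February 2029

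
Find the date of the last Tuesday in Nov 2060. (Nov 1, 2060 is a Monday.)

Nov 2060 begins on a Monday, so the first Tuesday is Nov 2 (1 day later).
Nov 2060 has 30 days. Adding weeks: 2, 9, 16, 23, 30 — the last one ≤ 30 is the 30th.

Nov 30, 2060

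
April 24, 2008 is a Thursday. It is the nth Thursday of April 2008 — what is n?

4th

Day 24 falls in week ⌈24/7⌉ of the month.
Days 1–7 hold the 1st Thursday, 8–14 the 2nd, 15–21 the 3rd, 22–28 the 4th, 29–31 the 5th.
24 is in the range for the 4th.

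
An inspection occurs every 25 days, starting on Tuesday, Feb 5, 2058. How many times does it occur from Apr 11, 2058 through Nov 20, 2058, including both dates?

9

Occurrences land 25·i days after Feb 5, 2058 for i = 0, 1, 2, …
Apr 11, 2058 is 65 days after the start; 65 ÷ 25 = 2 remainder 15; since the remainder is 15, round up to i = 3. First occurrence in the window: #4 on Apr 21, 2058 (3×25 = 75 days in).
Nov 20, 2058 is 288 days after the start; 288 ÷ 25 = 11 remainder 13. Last occurrence in the window: #12 on Nov 7, 2058.
Occurrences #4 through #12: 9 in total.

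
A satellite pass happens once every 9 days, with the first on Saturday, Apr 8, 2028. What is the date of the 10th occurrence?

Jun 28, 2028

The 10th occurrence is 9 intervals after the first: 9 × 9 = 81 days after Apr 8, 2028.
Apr has 30 days — 22 days to the end of Apr leaves 59.
May has 31 days (28 left).
28 days into Jun → Jun 28, 2028.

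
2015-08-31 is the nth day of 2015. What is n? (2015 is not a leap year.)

Days in months before August: 31 + 28 + 31 + 30 + 31 + 30 + 31 = 212.
Plus 31 days into August → day 243.

243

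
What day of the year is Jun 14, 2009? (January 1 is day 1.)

165

Days in months before Jun: 31 + 28 + 31 + 30 + 31 = 151.
Plus 14 days into Jun → day 165.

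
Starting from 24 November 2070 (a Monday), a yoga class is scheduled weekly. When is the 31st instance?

22 June 2071

The 31st occurrence is 30 intervals after the first: 30 × 7 = 210 days after 24 November 2070.
November has 30 days — 6 days to the end of November leaves 204.
December has 31 days (173 left).
January has 31 days (142 left).
February has 28 days (114 left).
March has 31 days (83 left).
April has 30 days (53 left).
May has 31 days (22 left).
22 days into June → 22 June 2071.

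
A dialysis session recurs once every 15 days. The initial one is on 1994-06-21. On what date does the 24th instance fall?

The 24th occurrence is 23 intervals after the first: 23 × 15 = 345 days after 1994-06-21.
June has 30 days — 9 days to the end of June leaves 336.
July has 31 days (305 left).
August has 31 days (274 left).
September has 30 days (244 left).
October has 31 days (213 left).
November has 30 days (183 left).
December has 31 days (152 left).
January has 31 days (121 left).
February has 28 days (93 left).
March has 31 days (62 left).
April has 30 days (32 left).
May has 31 days (1 left).
1 day into June → 1995-06-01.

1995-06-01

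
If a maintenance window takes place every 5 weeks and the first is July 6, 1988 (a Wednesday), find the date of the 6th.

The 6th occurrence is 5 intervals after the first: 5 × 35 = 175 days after July 6, 1988.
July has 31 days — 25 days to the end of July leaves 150.
August has 31 days (119 left).
September has 30 days (89 left).
October has 31 days (58 left).
November has 30 days (28 left).
28 days into December → December 28, 1988.

December 28, 1988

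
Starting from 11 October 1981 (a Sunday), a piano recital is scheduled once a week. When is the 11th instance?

20 December 1981

The 11th occurrence is 10 intervals after the first: 10 × 7 = 70 days after 11 October 1981.
October has 31 days — 20 days to the end of October leaves 50.
November has 30 days (20 left).
20 days into December → 20 December 1981.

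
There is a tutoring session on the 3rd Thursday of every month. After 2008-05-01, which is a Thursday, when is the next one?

2008-05-15

May 2008 starts on a Thursday; its first Thursday is the 1st, so the 3rd Thursday is the 15th — 2008-05-15.
2008-05-15 is after 2008-05-01, so that is the next one.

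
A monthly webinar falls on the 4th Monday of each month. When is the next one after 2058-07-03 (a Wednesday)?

July 2058 starts on a Monday; its first Monday is the 1st, so the 4th Monday is the 22nd — 2058-07-22.
2058-07-22 is after 2058-07-03, so that is the next one.

2058-07-22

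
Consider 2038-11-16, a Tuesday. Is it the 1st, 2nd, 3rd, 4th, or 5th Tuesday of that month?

3rd

Day 16 falls in week ⌈16/7⌉ of the month.
Days 1–7 hold the 1st Tuesday, 8–14 the 2nd, 15–21 the 3rd, 22–28 the 4th, 29–31 the 5th.
16 is in the range for the 3rd.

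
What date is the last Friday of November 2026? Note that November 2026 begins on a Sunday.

November 2026 begins on a Sunday, so the first Friday is November 6 (5 days later).
November 2026 has 30 days. Adding weeks: 6, 13, 20, 27 — the last one ≤ 30 is the 27th.

2026-11-27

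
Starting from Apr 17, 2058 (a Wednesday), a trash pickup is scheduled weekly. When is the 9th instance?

The 9th occurrence is 8 intervals after the first: 8 × 7 = 56 days after Apr 17, 2058.
Apr has 30 days — 13 days to the end of Apr leaves 43.
May has 31 days (12 left).
12 days into Jun → Jun 12, 2058.

Jun 12, 2058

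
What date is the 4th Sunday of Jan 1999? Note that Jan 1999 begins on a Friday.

Jan 1999 begins on a Friday, so the first Sunday is Jan 3 (2 days later).
The 4th Sunday is 3 weeks later: 3 + 21 = 24.

Jan 24, 1999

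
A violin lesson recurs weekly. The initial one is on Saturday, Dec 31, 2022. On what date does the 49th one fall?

Dec 2, 2023

The 49th occurrence is 48 intervals after the first: 48 × 7 = 336 days after Dec 31, 2022.
Dec has 31 days — 0 days to the end of Dec leaves 336.
Jan has 31 days (305 left).
Feb has 28 days (277 left).
Mar has 31 days (246 left).
Apr has 30 days (216 left).
May has 31 days (185 left).
Jun has 30 days (155 left).
Jul has 31 days (124 left).
Aug has 31 days (93 left).
Sep has 30 days (63 left).
Oct has 31 days (32 left).
Nov has 30 days (2 left).
2 days into Dec → Dec 2, 2023.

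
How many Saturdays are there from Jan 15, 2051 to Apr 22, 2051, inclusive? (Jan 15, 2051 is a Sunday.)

14

Jan 15, 2051 is a Sunday; the first Saturday on or after it is Jan 21, 2051 (6 days later).
From Jan 21, 2051 to Apr 22, 2051: 10 + 28 + 31 + 22 = 91 days (rest of Jan, Feb, Mar, Apr).
91 ÷ 7 = 13 full weeks with remainder 0, so 13 more Saturdays after the first → 14.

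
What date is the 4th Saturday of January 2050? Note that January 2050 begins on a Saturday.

January 2050 begins on a Saturday, so the first Saturday is January 1.
The 4th Saturday is 3 weeks later: 1 + 21 = 22.

2050-01-22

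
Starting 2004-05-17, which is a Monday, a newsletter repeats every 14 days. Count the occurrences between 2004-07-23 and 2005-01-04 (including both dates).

12

Occurrences land 14·i days after 2004-05-17 for i = 0, 1, 2, …
2004-07-23 is 67 days after the start; 67 ÷ 14 = 4 remainder 11; since the remainder is 11, round up to i = 5. First occurrence in the window: #6 on 2004-07-26 (5×14 = 70 days in).
2005-01-04 is 232 days after the start; 232 ÷ 14 = 16 remainder 8. Last occurrence in the window: #17 on 2004-12-27.
Occurrences #6 through #17: 12 in total.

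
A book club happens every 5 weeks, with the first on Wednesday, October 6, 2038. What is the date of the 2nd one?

The 2nd occurrence is 1 interval after the first: 1 × 35 = 35 days after October 6, 2038.
October has 31 days — 25 days to the end of October leaves 10.
10 days into November → November 10, 2038.

November 10, 2038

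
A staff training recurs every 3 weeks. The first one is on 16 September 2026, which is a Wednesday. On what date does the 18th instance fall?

8 September 2027

The 18th occurrence is 17 intervals after the first: 17 × 21 = 357 days after 16 September 2026.
September has 30 days — 14 days to the end of September leaves 343.
October has 31 days (312 left).
November has 30 days (282 left).
December has 31 days (251 left).
January has 31 days (220 left).
February has 28 days (192 left).
March has 31 days (161 left).
April has 30 days (131 left).
May has 31 days (100 left).
June has 30 days (70 left).
July has 31 days (39 left).
August has 31 days (8 left).
8 days into September → 8 September 2027.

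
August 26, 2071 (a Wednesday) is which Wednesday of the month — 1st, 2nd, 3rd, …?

4th

Day 26 falls in week ⌈26/7⌉ of the month.
Days 1–7 hold the 1st Wednesday, 8–14 the 2nd, 15–21 the 3rd, 22–28 the 4th, 29–31 the 5th.
26 is in the range for the 4th.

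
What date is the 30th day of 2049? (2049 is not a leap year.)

Jan 30, 2049

30 into Jan → Jan 30.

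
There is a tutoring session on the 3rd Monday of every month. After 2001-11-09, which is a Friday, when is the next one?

2001-11-19

November 2001 starts on a Thursday; its first Monday is the 5th, so the 3rd Monday is the 19th — 2001-11-19.
2001-11-19 is after 2001-11-09, so that is the next one.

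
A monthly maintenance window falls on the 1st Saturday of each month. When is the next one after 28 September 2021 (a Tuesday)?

September 2021 starts on a Wednesday, so its 1st Saturday is 4 September 2021 (3 days in).
That is not after 28 September 2021, so look at October 2021.
October 2021 starts on a Friday, so its 1st Saturday is 2 October 2021 (1 day in).

2 October 2021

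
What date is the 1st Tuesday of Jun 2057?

The first Tuesday of Jun 2057 is Jun 5.

Jun 5, 2057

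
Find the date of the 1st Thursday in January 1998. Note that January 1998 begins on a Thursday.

January 1998 begins on a Thursday, so the first Thursday is January 1.

January 1, 1998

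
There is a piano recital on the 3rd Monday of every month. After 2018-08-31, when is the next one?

2018-09-17

August 2018 starts on a Wednesday; its first Monday is the 6th, so the 3rd Monday is the 20th — 2018-08-20.
That is not after 2018-08-31, so look at September 2018.
September 2018 starts on a Saturday; its first Monday is the 3rd, so the 3rd Monday is the 17th — 2018-09-17.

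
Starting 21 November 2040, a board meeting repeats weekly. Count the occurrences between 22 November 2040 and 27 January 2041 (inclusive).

Occurrences land 7·i days after 21 November 2040 for i = 0, 1, 2, …
22 November 2040 is 1 day after the start; 1 ÷ 7 = 0 remainder 1; since the remainder is 1, round up to i = 1. First occurrence in the window: #2 on 28 November 2040 (1×7 = 7 days in).
27 January 2041 is 67 days after the start; 67 ÷ 7 = 9 remainder 4. Last occurrence in the window: #10 on 23 January 2041.
Occurrences #2 through #10: 9 in total.

9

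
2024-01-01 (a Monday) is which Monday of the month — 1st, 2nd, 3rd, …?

1st

Day 1 falls in week ⌈1/7⌉ of the month.
Days 1–7 hold the 1st Monday, 8–14 the 2nd, 15–21 the 3rd, 22–28 the 4th, 29–31 the 5th.
1 is in the range for the 1st.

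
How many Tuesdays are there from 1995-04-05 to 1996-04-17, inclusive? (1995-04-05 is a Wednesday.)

54

1995-04-05 is a Wednesday; the first Tuesday on or after it is 1995-04-11 (6 days later).
From 1995-04-11 to 1996-04-17: 264 + 108 = 372 days (rest of 1995, to 1996-04-17 in 1996).
372 ÷ 7 = 53 full weeks with remainder 1, so 53 more Tuesdays after the first → 54.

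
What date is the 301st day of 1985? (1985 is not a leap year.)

January has 31 days (301 − 31 = 270 remain).
February has 28 days (270 − 28 = 242 remain).
March has 31 days (242 − 31 = 211 remain).
April has 30 days (211 − 30 = 181 remain).
May has 31 days (181 − 31 = 150 remain).
June has 30 days (150 − 30 = 120 remain).
July has 31 days (120 − 31 = 89 remain).
August has 31 days (89 − 31 = 58 remain).
September has 30 days (58 − 30 = 28 remain).
28 into October → October 28.

28 October 1985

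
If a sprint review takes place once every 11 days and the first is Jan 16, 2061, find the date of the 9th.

The 9th occurrence is 8 intervals after the first: 8 × 11 = 88 days after Jan 16, 2061.
Jan has 31 days — 15 days to the end of Jan leaves 73.
Feb has 28 days (45 left).
Mar has 31 days (14 left).
14 days into Apr → Apr 14, 2061.

Apr 14, 2061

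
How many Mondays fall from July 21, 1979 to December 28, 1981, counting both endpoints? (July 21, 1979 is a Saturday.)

128

July 21, 1979 is a Saturday; the first Monday on or after it is July 23, 1979 (2 days later).
From July 23, 1979 to December 28, 1981: 161 + 366 + 362 = 889 days (rest of 1979, 1980, to December 28, 1981 in 1981).
889 ÷ 7 = 127 full weeks with remainder 0, so 127 more Mondays after the first → 128.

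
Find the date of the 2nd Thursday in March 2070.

The first Thursday of March 2070 is March 6.
The 2nd Thursday is 1 weeks later: 6 + 7 = 13.

March 13, 2070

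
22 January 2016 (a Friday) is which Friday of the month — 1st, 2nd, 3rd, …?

Day 22 falls in week ⌈22/7⌉ of the month.
Days 1–7 hold the 1st Friday, 8–14 the 2nd, 15–21 the 3rd, 22–28 the 4th, 29–31 the 5th.
22 is in the range for the 4th.

4th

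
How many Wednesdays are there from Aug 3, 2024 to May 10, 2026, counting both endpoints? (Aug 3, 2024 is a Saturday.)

92

Aug 3, 2024 is a Saturday; the first Wednesday on or after it is Aug 7, 2024 (4 days later).
From Aug 7, 2024 to May 10, 2026: 146 + 365 + 130 = 641 days (rest of 2024, 2025, to May 10, 2026 in 2026).
641 ÷ 7 = 91 full weeks with remainder 4, so 91 more Wednesdays after the first → 92.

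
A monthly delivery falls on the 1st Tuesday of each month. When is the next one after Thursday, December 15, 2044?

January 3, 2045

December 2044 starts on a Thursday, so its 1st Tuesday is December 6, 2044 (5 days in).
That is not after December 15, 2044, so look at January 2045.
January 2045 starts on a Sunday, so its 1st Tuesday is January 3, 2045 (2 days in).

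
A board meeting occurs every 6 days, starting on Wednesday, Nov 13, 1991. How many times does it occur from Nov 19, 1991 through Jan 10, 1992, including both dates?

9

Occurrences land 6·i days after Nov 13, 1991 for i = 0, 1, 2, …
Nov 19, 1991 is 6 days after the start; 6 ÷ 6 = 1 remainder 0. First occurrence in the window: #2 on Nov 19, 1991 (1×6 = 6 days in).
Jan 10, 1992 is 58 days after the start; 58 ÷ 6 = 9 remainder 4. Last occurrence in the window: #10 on Jan 6, 1992.
Occurrences #2 through #10: 9 in total.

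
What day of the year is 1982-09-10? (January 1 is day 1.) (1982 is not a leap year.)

Days in months before September: 31 + 28 + 31 + 30 + 31 + 30 + 31 + 31 = 243.
Plus 10 days into September → day 253.

253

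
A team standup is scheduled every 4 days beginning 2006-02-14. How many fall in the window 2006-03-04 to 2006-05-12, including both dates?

17

Occurrences land 4·i days after 2006-02-14 for i = 0, 1, 2, …
2006-03-04 is 18 days after the start; 18 ÷ 4 = 4 remainder 2; since the remainder is 2, round up to i = 5. First occurrence in the window: #6 on 2006-03-06 (5×4 = 20 days in).
2006-05-12 is 87 days after the start; 87 ÷ 4 = 21 remainder 3. Last occurrence in the window: #22 on 2006-05-09.
Occurrences #6 through #22: 17 in total.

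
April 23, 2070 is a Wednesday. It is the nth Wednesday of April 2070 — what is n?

4th

Day 23 falls in week ⌈23/7⌉ of the month.
Days 1–7 hold the 1st Wednesday, 8–14 the 2nd, 15–21 the 3rd, 22–28 the 4th, 29–31 the 5th.
23 is in the range for the 4th.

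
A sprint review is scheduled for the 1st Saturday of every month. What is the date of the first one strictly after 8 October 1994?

October 1994 starts on a Saturday, so its 1st Saturday is 1 October 1994.
That is not after 8 October 1994, so look at November 1994.
November 1994 starts on a Tuesday, so its 1st Saturday is 5 November 1994 (4 days in).

5 November 1994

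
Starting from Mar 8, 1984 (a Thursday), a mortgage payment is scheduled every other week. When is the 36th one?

Jul 11, 1985

The 36th occurrence is 35 intervals after the first: 35 × 14 = 490 days after Mar 8, 1984.
Mar has 31 days — 23 days to the end of Mar leaves 467.
From end of Mar to end of 1984 is 275 days (192 left).
Jan has 31 days (161 left).
Feb has 28 days (133 left).
Mar has 31 days (102 left).
Apr has 30 days (72 left).
May has 31 days (41 left).
Jun has 30 days (11 left).
11 days into Jul → Jul 11, 1985.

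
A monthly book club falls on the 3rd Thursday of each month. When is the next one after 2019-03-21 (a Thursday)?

March 2019 starts on a Friday; its first Thursday is the 7th, so the 3rd Thursday is the 21st — 2019-03-21.
That is not after 2019-03-21, so look at April 2019.
April 2019 starts on a Monday; its first Thursday is the 4th, so the 3rd Thursday is the 18th — 2019-04-18.

2019-04-18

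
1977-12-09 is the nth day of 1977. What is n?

343

Days in months before December: 31 + 28 + 31 + 30 + 31 + 30 + 31 + 31 + 30 + 31 + 30 = 334.
Plus 9 days into December → day 343.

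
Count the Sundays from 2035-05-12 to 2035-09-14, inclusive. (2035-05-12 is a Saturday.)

2035-05-12 is a Saturday; the first Sunday on or after it is 2035-05-13 (1 day later).
From 2035-05-13 to 2035-09-14: 18 + 30 + 31 + 31 + 14 = 124 days (rest of May, June, July, August, September).
124 ÷ 7 = 17 full weeks with remainder 5, so 17 more Sundays after the first → 18.

18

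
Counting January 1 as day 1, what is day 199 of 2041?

2041-07-18

January has 31 days (199 − 31 = 168 remain).
February has 28 days (168 − 28 = 140 remain).
March has 31 days (140 − 31 = 109 remain).
April has 30 days (109 − 30 = 79 remain).
May has 31 days (79 − 31 = 48 remain).
June has 30 days (48 − 30 = 18 remain).
18 into July → July 18.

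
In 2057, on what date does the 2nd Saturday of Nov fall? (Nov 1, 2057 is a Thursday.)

Nov 2057 begins on a Thursday, so the first Saturday is Nov 3 (2 days later).
The 2nd Saturday is 1 weeks later: 3 + 7 = 10.

Nov 10, 2057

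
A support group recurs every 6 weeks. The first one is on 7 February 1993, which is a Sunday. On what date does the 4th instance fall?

13 June 1993

The 4th occurrence is 3 intervals after the first: 3 × 42 = 126 days after 7 February 1993.
February has 28 days — 21 days to the end of February leaves 105.
March has 31 days (74 left).
April has 30 days (44 left).
May has 31 days (13 left).
13 days into June → 13 June 1993.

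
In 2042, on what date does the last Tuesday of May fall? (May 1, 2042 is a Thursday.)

May 2042 begins on a Thursday, so the first Tuesday is May 6 (5 days later).
May 2042 has 31 days. Adding weeks: 6, 13, 20, 27 — the last one ≤ 31 is the 27th.

2042-05-27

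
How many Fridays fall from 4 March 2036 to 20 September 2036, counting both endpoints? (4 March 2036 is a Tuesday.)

4 March 2036 is a Tuesday; the first Friday on or after it is 7 March 2036 (3 days later).
From 7 March 2036 to 20 September 2036: 24 + 30 + 31 + 30 + 31 + 31 + 20 = 197 days (rest of March, April, May, June, July, August, September).
197 ÷ 7 = 28 full weeks with remainder 1, so 28 more Fridays after the first → 29.

29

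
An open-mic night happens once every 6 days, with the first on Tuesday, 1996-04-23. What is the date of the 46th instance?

The 46th occurrence is 45 intervals after the first: 45 × 6 = 270 days after 1996-04-23.
April has 30 days — 7 days to the end of April leaves 263.
May has 31 days (232 left).
June has 30 days (202 left).
July has 31 days (171 left).
August has 31 days (140 left).
September has 30 days (110 left).
October has 31 days (79 left).
November has 30 days (49 left).
December has 31 days (18 left).
18 days into January → 1997-01-18.

1997-01-18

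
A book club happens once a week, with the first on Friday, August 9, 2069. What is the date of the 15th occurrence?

November 15, 2069

The 15th occurrence is 14 intervals after the first: 14 × 7 = 98 days after August 9, 2069.
August has 31 days — 22 days to the end of August leaves 76.
September has 30 days (46 left).
October has 31 days (15 left).
15 days into November → November 15, 2069.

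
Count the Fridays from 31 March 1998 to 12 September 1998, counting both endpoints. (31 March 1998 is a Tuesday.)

24

31 March 1998 is a Tuesday; the first Friday on or after it is 3 April 1998 (3 days later).
From 3 April 1998 to 12 September 1998: 27 + 31 + 30 + 31 + 31 + 12 = 162 days (rest of April, May, June, July, August, September).
162 ÷ 7 = 23 full weeks with remainder 1, so 23 more Fridays after the first → 24.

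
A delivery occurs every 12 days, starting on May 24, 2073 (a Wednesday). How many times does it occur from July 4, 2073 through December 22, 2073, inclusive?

Occurrences land 12·i days after May 24, 2073 for i = 0, 1, 2, …
July 4, 2073 is 41 days after the start; 41 ÷ 12 = 3 remainder 5; since the remainder is 5, round up to i = 4. First occurrence in the window: #5 on July 11, 2073 (4×12 = 48 days in).
December 22, 2073 is 212 days after the start; 212 ÷ 12 = 17 remainder 8. Last occurrence in the window: #18 on December 14, 2073.
Occurrences #5 through #18: 14 in total.

14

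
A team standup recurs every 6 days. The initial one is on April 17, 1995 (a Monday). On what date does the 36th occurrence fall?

November 13, 1995

The 36th occurrence is 35 intervals after the first: 35 × 6 = 210 days after April 17, 1995.
April has 30 days — 13 days to the end of April leaves 197.
May has 31 days (166 left).
June has 30 days (136 left).
July has 31 days (105 left).
August has 31 days (74 left).
September has 30 days (44 left).
October has 31 days (13 left).
13 days into November → November 13, 1995.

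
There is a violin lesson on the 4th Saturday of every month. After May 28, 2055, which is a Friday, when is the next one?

May 2055 starts on a Saturday; its first Saturday is the 1st, so the 4th Saturday is the 22nd — May 22, 2055.
That is not after May 28, 2055, so look at June 2055.
June 2055 starts on a Tuesday; its first Saturday is the 5th, so the 4th Saturday is the 26th — June 26, 2055.

June 26, 2055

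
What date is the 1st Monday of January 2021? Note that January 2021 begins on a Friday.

4 January 2021

January 2021 begins on a Friday, so the first Monday is January 4 (3 days later).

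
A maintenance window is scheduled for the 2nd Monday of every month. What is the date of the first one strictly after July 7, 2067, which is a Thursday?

July 2067 starts on a Friday; its first Monday is the 4th, so the 2nd Monday is the 11th — July 11, 2067.
July 11, 2067 is after July 7, 2067, so that is the next one.

July 11, 2067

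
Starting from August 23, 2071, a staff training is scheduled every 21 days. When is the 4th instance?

The 4th occurrence is 3 intervals after the first: 3 × 21 = 63 days after August 23, 2071.
August has 31 days — 8 days to the end of August leaves 55.
September has 30 days (25 left).
25 days into October → October 25, 2071.

October 25, 2071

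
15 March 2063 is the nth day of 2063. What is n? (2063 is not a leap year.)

74

Days in months before March: 31 + 28 = 59.
Plus 15 days into March → day 74.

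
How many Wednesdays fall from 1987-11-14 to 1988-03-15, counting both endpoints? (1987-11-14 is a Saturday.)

1987-11-14 is a Saturday; the first Wednesday on or after it is 1987-11-18 (4 days later).
From 1987-11-18 to 1988-03-15: 12 + 31 + 31 + 29 + 15 = 118 days (rest of November, December, January, February, March).
118 ÷ 7 = 16 full weeks with remainder 6, so 16 more Wednesdays after the first → 17.

17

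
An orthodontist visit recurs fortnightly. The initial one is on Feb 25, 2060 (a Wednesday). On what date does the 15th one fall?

Sep 8, 2060

The 15th occurrence is 14 intervals after the first: 14 × 14 = 196 days after Feb 25, 2060.
Feb has 29 days — 4 days to the end of Feb leaves 192.
Mar has 31 days (161 left).
Apr has 30 days (131 left).
May has 31 days (100 left).
Jun has 30 days (70 left).
Jul has 31 days (39 left).
Aug has 31 days (8 left).
8 days into Sep → Sep 8, 2060.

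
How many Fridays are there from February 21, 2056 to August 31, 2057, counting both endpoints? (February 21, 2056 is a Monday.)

February 21, 2056 is a Monday; the first Friday on or after it is February 25, 2056 (4 days later).
From February 25, 2056 to August 31, 2057: 310 + 243 = 553 days (rest of 2056, to August 31, 2057 in 2057).
553 ÷ 7 = 79 full weeks with remainder 0, so 79 more Fridays after the first → 80.

80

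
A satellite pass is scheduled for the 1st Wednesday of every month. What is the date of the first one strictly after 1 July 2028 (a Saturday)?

5 July 2028

July 2028 starts on a Saturday, so its 1st Wednesday is 5 July 2028 (4 days in).
5 July 2028 is after 1 July 2028, so that is the next one.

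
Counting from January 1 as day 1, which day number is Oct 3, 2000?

Days in months before Oct: 31 + 29 + 31 + 30 + 31 + 30 + 31 + 31 + 30 = 274.
Plus 3 days into Oct → day 277.

277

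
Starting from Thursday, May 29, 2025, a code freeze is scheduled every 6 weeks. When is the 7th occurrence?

February 5, 2026

The 7th occurrence is 6 intervals after the first: 6 × 42 = 252 days after May 29, 2025.
May has 31 days — 2 days to the end of May leaves 250.
June has 30 days (220 left).
July has 31 days (189 left).
August has 31 days (158 left).
September has 30 days (128 left).
October has 31 days (97 left).
November has 30 days (67 left).
December has 31 days (36 left).
January has 31 days (5 left).
5 days into February → February 5, 2026.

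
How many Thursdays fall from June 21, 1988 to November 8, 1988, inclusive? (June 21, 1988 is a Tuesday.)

June 21, 1988 is a Tuesday; the first Thursday on or after it is June 23, 1988 (2 days later).
From June 23, 1988 to November 8, 1988: 7 + 31 + 31 + 30 + 31 + 8 = 138 days (rest of June, July, August, September, October, November).
138 ÷ 7 = 19 full weeks with remainder 5, so 19 more Thursdays after the first → 20.

20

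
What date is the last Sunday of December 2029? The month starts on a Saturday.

December 30, 2029

December 2029 begins on a Saturday, so the first Sunday is December 2 (1 day later).
December 2029 has 31 days. Adding weeks: 2, 9, 16, 23, 30 — the last one ≤ 31 is the 30th.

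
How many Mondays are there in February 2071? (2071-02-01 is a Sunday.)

2071-02-01 is a Sunday; the first Monday on or after it is 2071-02-02 (1 day later).
From 2071-02-02 to 2071-02-28 is 28 − 2 = 26 days.
26 ÷ 7 = 3 full weeks with remainder 5, so 3 more Mondays after the first → 4.

4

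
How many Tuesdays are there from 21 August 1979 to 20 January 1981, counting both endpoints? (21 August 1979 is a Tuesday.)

21 August 1979 is a Tuesday; the first Tuesday on or after it is 21 August 1979.
From 21 August 1979 to 20 January 1981: 132 + 366 + 20 = 518 days (rest of 1979, 1980, to 20 January 1981 in 1981).
518 ÷ 7 = 74 full weeks with remainder 0, so 74 more Tuesdays after the first → 75.

75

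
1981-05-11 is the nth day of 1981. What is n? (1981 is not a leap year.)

Days in months before May: 31 + 28 + 31 + 30 = 120.
Plus 11 days into May → day 131.

131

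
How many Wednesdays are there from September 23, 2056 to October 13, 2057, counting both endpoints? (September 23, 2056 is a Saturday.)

55

September 23, 2056 is a Saturday; the first Wednesday on or after it is September 27, 2056 (4 days later).
From September 27, 2056 to October 13, 2057: 95 + 286 = 381 days (rest of 2056, to October 13, 2057 in 2057).
381 ÷ 7 = 54 full weeks with remainder 3, so 54 more Wednesdays after the first → 55.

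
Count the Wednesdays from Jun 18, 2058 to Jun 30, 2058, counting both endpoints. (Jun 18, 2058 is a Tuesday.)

Jun 18, 2058 is a Tuesday; the first Wednesday on or after it is Jun 19, 2058 (1 day later).
From Jun 19, 2058 to Jun 30, 2058 is 30 − 19 = 11 days.
11 ÷ 7 = 1 full weeks with remainder 4, so 1 more Wednesdays after the first → 2.

2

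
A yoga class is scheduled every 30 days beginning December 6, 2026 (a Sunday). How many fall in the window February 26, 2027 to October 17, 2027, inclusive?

Occurrences land 30·i days after December 6, 2026 for i = 0, 1, 2, …
February 26, 2027 is 82 days after the start; 82 ÷ 30 = 2 remainder 22; since the remainder is 22, round up to i = 3. First occurrence in the window: #4 on March 6, 2027 (3×30 = 90 days in).
October 17, 2027 is 315 days after the start; 315 ÷ 30 = 10 remainder 15. Last occurrence in the window: #11 on October 2, 2027.
Occurrences #4 through #11: 8 in total.

8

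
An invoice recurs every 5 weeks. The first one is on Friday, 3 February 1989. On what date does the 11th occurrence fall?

The 11th occurrence is 10 intervals after the first: 10 × 35 = 350 days after 3 February 1989.
February has 28 days — 25 days to the end of February leaves 325.
March has 31 days (294 left).
April has 30 days (264 left).
May has 31 days (233 left).
June has 30 days (203 left).
July has 31 days (172 left).
August has 31 days (141 left).
September has 30 days (111 left).
October has 31 days (80 left).
November has 30 days (50 left).
December has 31 days (19 left).
19 days into January → 19 January 1990.

19 January 1990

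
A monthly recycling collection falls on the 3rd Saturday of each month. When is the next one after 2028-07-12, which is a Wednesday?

July 2028 starts on a Saturday; its first Saturday is the 1st, so the 3rd Saturday is the 15th — 2028-07-15.
2028-07-15 is after 2028-07-12, so that is the next one.

2028-07-15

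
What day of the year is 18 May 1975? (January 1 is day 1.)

138

Days in months before May: 31 + 28 + 31 + 30 = 120.
Plus 18 days into May → day 138.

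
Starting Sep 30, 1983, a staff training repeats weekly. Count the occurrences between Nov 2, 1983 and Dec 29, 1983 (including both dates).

Occurrences land 7·i days after Sep 30, 1983 for i = 0, 1, 2, …
Nov 2, 1983 is 33 days after the start; 33 ÷ 7 = 4 remainder 5; since the remainder is 5, round up to i = 5. First occurrence in the window: #6 on Nov 4, 1983 (5×7 = 35 days in).
Dec 29, 1983 is 90 days after the start; 90 ÷ 7 = 12 remainder 6. Last occurrence in the window: #13 on Dec 23, 1983.
Occurrences #6 through #13: 8 in total.

8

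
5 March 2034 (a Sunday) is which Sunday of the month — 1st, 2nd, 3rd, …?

Day 5 falls in week ⌈5/7⌉ of the month.
Days 1–7 hold the 1st Sunday, 8–14 the 2nd, 15–21 the 3rd, 22–28 the 4th, 29–31 the 5th.
5 is in the range for the 1st.

1st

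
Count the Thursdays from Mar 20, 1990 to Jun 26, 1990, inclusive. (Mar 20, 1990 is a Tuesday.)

14

Mar 20, 1990 is a Tuesday; the first Thursday on or after it is Mar 22, 1990 (2 days later).
From Mar 22, 1990 to Jun 26, 1990: 9 + 30 + 31 + 26 = 96 days (rest of Mar, Apr, May, Jun).
96 ÷ 7 = 13 full weeks with remainder 5, so 13 more Thursdays after the first → 14.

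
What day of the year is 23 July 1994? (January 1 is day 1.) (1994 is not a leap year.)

204

Days in months before July: 31 + 28 + 31 + 30 + 31 + 30 = 181.
Plus 23 days into July → day 204.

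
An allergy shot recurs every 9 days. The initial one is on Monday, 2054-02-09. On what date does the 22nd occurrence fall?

2054-08-17

The 22nd occurrence is 21 intervals after the first: 21 × 9 = 189 days after 2054-02-09.
February has 28 days — 19 days to the end of February leaves 170.
March has 31 days (139 left).
April has 30 days (109 left).
May has 31 days (78 left).
June has 30 days (48 left).
July has 31 days (17 left).
17 days into August → 2054-08-17.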